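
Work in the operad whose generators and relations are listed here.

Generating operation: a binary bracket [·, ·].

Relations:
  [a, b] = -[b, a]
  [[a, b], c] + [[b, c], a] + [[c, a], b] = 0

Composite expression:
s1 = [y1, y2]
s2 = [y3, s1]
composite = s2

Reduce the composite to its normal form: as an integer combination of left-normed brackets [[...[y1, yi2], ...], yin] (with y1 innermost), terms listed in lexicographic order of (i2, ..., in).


-[[y1, y2], y3]

Antisymmetry and Jacobi reduce to y1-anchored left-normed brackets.
Composite bracket: [y3, [y1, y2]]
Each bracket splits as ab - ba, giving 4 signed words (2^2 = 4).
Keep just the words that open with y1:
  sign of y1y2y3 is -1, so it contributes -[[y1, y2], y3]


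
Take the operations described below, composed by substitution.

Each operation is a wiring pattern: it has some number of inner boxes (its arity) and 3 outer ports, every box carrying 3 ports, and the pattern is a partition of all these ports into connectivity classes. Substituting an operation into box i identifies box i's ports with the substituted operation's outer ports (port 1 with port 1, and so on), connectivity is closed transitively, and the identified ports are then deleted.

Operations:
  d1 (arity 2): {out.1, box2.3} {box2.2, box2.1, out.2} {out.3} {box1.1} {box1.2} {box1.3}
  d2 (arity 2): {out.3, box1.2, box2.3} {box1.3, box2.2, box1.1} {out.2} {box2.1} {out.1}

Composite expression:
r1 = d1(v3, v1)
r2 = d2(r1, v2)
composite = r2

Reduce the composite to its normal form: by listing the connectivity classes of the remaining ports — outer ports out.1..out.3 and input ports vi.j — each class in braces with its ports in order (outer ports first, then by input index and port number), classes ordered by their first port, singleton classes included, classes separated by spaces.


{out.1} {out.2} {out.3, v1.1, v1.2, v2.3} {v1.3, v2.2} {v2.1} {v3.1} {v3.2} {v3.3}


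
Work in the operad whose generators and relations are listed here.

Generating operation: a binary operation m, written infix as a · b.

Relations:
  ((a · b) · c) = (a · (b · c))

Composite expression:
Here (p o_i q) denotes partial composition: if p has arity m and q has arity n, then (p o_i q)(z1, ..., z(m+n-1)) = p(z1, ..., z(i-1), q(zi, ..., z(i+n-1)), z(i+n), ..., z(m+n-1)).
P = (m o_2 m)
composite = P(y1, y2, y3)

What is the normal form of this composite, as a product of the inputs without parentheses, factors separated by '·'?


Under associativity of m, the answer is the y's in reading order.
(y2 · y3) unparenthesizes to y2 · y3
(y1 · (y2 · y3)) unparenthesizes to y1 · y2 · y3

y1 · y2 · y3


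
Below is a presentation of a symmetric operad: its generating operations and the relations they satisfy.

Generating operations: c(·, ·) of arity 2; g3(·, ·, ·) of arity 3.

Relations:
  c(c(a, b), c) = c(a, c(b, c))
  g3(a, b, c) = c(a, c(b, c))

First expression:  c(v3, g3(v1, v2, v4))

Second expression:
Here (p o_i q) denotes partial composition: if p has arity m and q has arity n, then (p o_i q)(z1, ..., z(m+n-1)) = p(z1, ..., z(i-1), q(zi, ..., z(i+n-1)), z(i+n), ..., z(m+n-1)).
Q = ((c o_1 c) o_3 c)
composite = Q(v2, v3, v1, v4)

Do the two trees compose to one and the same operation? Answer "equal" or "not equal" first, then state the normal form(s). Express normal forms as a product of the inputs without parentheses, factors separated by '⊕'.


Reducing the first expression gives v3 ⊕ v1 ⊕ v2 ⊕ v4
Reducing the second expression gives v2 ⊕ v3 ⊕ v1 ⊕ v4
Different reductions; not equal.

not equal; the first gives v3 ⊕ v1 ⊕ v2 ⊕ v4 and the second v2 ⊕ v3 ⊕ v1 ⊕ v4


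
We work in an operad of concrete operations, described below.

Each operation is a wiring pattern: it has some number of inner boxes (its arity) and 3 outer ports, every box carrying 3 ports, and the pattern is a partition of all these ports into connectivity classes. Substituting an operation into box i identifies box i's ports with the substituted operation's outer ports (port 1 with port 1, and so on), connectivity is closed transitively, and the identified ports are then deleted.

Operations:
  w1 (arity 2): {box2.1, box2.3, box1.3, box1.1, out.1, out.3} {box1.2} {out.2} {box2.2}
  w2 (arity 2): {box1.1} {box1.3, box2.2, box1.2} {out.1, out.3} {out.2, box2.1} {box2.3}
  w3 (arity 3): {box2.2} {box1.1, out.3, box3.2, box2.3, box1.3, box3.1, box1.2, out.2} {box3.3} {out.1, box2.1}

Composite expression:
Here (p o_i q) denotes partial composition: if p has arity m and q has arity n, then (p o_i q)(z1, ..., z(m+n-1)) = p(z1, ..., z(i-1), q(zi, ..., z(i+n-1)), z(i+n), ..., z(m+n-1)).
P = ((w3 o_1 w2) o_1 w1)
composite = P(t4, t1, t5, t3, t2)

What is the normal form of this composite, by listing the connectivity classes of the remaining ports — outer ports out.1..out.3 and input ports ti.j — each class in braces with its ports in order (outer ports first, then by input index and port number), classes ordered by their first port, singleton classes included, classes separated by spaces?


After gluing at w3, chains via deleted ports link the t-ports.
the subtree at w1 composes to {out.1, out.3, t1.1, t1.3, t4.1, t4.3} {out.2} {t1.2} {t4.2} on (t4, t1); out.j = own outer ports
the subtree at w2 composes to {out.1, out.3} {out.2, t5.1} {t1.1, t1.3, t4.1, t4.3, t5.2} {t1.2} {t4.2} {t5.3} on (t4, t1, t5); out.j = own outer ports
the subtree at w3 composes to {out.1, t3.1} {out.2, out.3, t2.1, t2.2, t3.3, t5.1} {t1.1, t1.3, t4.1, t4.3, t5.2} {t1.2} {t2.3} {t3.2} {t4.2} {t5.3} on (t4, t1, t5, t3, t2); out.j = own outer ports

{out.1, t3.1} {out.2, out.3, t2.1, t2.2, t3.3, t5.1} {t1.1, t1.3, t4.1, t4.3, t5.2} {t1.2} {t2.3} {t3.2} {t4.2} {t5.3}


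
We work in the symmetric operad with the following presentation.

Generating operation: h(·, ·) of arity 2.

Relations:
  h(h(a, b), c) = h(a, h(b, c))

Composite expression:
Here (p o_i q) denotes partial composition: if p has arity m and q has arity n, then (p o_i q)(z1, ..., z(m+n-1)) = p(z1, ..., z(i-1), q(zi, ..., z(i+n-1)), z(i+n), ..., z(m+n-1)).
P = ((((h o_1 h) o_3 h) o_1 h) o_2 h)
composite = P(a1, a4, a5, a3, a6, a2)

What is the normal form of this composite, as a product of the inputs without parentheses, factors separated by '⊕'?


Every regrouping of h is equal, so read the a-inputs in written order.
h(a4, a5) spells out as a4 ⊕ a5
h(a1, h(a4, a5)) spells out as a1 ⊕ a4 ⊕ a5
h(h(a1, h(a4, a5)), a3) spells out as a1 ⊕ a4 ⊕ a5 ⊕ a3
h(a6, a2) spells out as a6 ⊕ a2
h(h(h(a1, h(a4, a5)), a3), h(a6, a2)) spells out as a1 ⊕ a4 ⊕ a5 ⊕ a3 ⊕ a6 ⊕ a2

a1 ⊕ a4 ⊕ a5 ⊕ a3 ⊕ a6 ⊕ a2


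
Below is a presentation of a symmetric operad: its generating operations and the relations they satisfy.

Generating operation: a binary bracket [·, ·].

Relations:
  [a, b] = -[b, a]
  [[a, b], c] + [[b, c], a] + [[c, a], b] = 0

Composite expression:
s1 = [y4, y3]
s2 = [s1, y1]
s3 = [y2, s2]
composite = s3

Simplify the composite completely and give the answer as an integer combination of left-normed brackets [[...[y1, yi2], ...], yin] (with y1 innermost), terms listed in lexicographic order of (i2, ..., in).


-[[[y1, y3], y4], y2] + [[[y1, y4], y3], y2]

Expand each bracket as ab - ba; the y1-initial words give the coefficients.
Composite bracket: [y2, [[y4, y3], y1]]
Full expansion: 8 signed words from ab - ba (2^3 = 8).
Collect the words opening with y1:
  from y1y3y4y2, sign -1: term -[[[y1, y3], y4], y2]
  from y1y4y3y2, sign +1: term +[[[y1, y4], y3], y2]


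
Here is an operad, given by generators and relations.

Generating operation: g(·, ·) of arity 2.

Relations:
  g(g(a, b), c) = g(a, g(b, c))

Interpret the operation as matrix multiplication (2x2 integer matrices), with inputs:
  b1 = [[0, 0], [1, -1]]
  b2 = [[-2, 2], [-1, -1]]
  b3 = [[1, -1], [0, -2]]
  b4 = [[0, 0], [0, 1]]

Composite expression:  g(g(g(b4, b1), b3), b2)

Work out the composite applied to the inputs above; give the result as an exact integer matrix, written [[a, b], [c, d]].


[[0, 0], [-3, 1]]

g(b4, b1) = [[0, 0], [1, -1]]
g(g(b4, b1), b3) = [[0, 0], [1, 1]]
g(g(g(b4, b1), b3), b2) = [[0, 0], [-3, 1]]


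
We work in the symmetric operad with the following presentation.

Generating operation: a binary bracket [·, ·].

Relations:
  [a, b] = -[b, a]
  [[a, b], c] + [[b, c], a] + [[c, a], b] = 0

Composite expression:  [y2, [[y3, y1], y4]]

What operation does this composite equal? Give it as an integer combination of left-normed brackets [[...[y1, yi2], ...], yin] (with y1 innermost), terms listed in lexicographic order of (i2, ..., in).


Antisymmetry and Jacobi reduce to y1-anchored left-normed brackets.
Composite bracket: [y2, [[y3, y1], y4]]
Full expansion: 8 signed words from ab - ba (2^3 = 8).
Keep just the words that open with y1:
  y1y3y4y2 appears with sign +1, giving the term +[[[y1, y3], y4], y2]

[[[y1, y3], y4], y2]


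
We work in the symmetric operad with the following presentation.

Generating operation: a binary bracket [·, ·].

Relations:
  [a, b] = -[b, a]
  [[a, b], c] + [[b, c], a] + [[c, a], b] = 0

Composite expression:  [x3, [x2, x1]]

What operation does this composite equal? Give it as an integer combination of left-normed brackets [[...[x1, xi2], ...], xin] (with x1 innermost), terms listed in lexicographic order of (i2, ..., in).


Expand each bracket as ab - ba; the x1-initial words give the coefficients.
Composite bracket: [x3, [x2, x1]]
The bracket unfolds into 4 signed words via [a, b] = ab - ba (2^2 = 4).
Keep just the words that open with x1:
  sign of x1x2x3 is +1, so it contributes +[[x1, x2], x3]

[[x1, x2], x3]


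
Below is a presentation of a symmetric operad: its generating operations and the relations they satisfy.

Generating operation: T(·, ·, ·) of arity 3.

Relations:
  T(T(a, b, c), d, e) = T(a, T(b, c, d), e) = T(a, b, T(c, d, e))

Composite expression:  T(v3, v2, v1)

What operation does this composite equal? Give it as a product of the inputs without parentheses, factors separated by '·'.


The T-tree's shape is irrelevant; the v-reading-order decides.
T(v3, v2, v1) unparenthesizes to v3 · v2 · v1

v3 · v2 · v1


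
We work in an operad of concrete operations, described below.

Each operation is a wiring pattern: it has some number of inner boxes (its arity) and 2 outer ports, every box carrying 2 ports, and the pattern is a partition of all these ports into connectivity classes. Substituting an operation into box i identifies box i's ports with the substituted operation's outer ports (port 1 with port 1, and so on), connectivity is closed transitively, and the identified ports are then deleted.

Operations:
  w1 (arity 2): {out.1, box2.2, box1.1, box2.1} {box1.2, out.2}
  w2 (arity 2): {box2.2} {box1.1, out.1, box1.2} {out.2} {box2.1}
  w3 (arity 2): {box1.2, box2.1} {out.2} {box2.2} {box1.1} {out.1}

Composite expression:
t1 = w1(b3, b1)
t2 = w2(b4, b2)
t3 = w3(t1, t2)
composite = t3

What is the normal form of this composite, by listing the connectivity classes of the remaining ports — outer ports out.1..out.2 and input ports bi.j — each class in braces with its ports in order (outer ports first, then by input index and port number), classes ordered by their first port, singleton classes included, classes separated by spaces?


{out.1} {out.2} {b1.1, b1.2, b3.1} {b2.1} {b2.2} {b3.2, b4.1, b4.2}

Connectivity passes through glued w3-boundaries; trace each wire chain.
stage w1: inputs (b3, b1), connectivity {out.1, b1.1, b1.2, b3.1} {out.2, b3.2}, out.j its boundary
stage w2: inputs (b4, b2), connectivity {out.1, b4.1, b4.2} {out.2} {b2.1} {b2.2}, out.j its boundary
stage w3: inputs (b3, b1, b4, b2), connectivity {out.1} {out.2} {b1.1, b1.2, b3.1} {b2.1} {b2.2} {b3.2, b4.1, b4.2}, out.j its boundary


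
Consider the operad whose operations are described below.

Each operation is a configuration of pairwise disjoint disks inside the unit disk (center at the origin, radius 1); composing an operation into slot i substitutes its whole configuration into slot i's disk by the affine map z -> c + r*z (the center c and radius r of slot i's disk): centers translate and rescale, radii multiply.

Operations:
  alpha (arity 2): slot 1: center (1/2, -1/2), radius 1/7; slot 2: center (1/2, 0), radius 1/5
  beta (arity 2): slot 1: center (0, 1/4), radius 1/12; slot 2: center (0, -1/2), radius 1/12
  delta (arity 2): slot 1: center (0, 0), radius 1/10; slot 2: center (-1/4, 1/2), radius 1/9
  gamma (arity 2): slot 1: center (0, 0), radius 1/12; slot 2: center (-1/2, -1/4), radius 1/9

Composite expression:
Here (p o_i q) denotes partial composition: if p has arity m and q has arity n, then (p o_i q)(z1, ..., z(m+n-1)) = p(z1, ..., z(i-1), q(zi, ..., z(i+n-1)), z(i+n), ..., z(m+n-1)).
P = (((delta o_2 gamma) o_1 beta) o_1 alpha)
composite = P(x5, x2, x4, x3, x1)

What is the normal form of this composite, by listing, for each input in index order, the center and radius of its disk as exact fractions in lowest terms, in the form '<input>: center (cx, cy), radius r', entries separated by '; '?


x1: center (-11/36, 17/36), radius 1/81; x2: center (1/240, 1/40), radius 1/600; x3: center (-1/4, 1/2), radius 1/108; x4: center (0, -1/20), radius 1/120; x5: center (1/240, 1/48), radius 1/840


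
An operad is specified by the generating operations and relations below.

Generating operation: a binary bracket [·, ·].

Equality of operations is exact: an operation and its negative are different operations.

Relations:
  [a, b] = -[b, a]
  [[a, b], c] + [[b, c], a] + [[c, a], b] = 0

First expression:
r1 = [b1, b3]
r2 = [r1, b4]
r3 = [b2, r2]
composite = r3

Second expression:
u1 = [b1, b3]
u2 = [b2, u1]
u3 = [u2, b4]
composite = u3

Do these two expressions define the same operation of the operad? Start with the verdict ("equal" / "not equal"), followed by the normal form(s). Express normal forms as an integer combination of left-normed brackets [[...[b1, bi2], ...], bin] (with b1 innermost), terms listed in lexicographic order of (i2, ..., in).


In normal form, the first expression is -[[[b1, b3], b4], b2]
In normal form, the second expression is -[[[b1, b3], b2], b4]
They disagree, so not equal.

not equal; first: -[[[b1, b3], b4], b2]; second: -[[[b1, b3], b2], b4]


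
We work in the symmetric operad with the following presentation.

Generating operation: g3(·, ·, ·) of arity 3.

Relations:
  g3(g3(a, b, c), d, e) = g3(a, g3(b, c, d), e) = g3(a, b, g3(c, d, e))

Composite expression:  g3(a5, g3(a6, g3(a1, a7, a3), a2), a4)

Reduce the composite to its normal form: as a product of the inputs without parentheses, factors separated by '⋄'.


a5 ⋄ a6 ⋄ a1 ⋄ a7 ⋄ a3 ⋄ a2 ⋄ a4

The g3-tree's shape is irrelevant; the a-reading-order decides.
g3(a1, a7, a3) spells out as a1 ⋄ a7 ⋄ a3
g3(a6, g3(a1, a7, a3), a2) spells out as a6 ⋄ a1 ⋄ a7 ⋄ a3 ⋄ a2
g3(a5, g3(a6, g3(a1, a7, a3), a2), a4) spells out as a5 ⋄ a6 ⋄ a1 ⋄ a7 ⋄ a3 ⋄ a2 ⋄ a4


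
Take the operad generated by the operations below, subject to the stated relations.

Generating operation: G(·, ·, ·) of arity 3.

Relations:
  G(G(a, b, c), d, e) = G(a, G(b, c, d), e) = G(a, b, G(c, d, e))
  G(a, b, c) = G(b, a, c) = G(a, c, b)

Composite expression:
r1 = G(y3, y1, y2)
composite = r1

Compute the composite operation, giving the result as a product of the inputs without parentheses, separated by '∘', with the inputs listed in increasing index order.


y1 ∘ y2 ∘ y3


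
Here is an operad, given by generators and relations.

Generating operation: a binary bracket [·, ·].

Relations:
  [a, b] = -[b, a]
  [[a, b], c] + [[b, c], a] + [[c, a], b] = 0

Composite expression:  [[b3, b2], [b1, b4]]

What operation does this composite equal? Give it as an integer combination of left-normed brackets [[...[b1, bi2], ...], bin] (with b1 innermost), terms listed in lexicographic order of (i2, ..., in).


A multilinear Lie element is pinned by b1-initial words (b1 innermost).
Composite bracket: [[b3, b2], [b1, b4]]
Full expansion: 8 signed words from ab - ba (2^3 = 8).
Only words starting with b1 matter:
  word b1b4b2b3 has sign +1, contributing +[[[b1, b4], b2], b3]
  word b1b4b3b2 has sign -1, contributing -[[[b1, b4], b3], b2]

[[[b1, b4], b2], b3] - [[[b1, b4], b3], b2]


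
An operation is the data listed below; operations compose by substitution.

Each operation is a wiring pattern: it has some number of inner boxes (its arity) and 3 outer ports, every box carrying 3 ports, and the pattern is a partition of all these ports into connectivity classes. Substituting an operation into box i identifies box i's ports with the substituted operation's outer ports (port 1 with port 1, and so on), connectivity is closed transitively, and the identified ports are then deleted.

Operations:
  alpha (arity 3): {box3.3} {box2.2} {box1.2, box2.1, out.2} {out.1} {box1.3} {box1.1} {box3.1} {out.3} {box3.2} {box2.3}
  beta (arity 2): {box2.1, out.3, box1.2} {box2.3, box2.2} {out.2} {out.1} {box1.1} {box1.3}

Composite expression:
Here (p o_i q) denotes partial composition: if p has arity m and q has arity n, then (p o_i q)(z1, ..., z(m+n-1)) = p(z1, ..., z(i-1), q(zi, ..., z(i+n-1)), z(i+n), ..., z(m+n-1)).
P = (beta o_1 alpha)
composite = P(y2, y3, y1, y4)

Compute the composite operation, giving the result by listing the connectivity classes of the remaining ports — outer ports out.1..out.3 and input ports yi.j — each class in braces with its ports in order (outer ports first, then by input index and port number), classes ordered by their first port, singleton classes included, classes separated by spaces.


{out.1} {out.2} {out.3, y2.2, y3.1, y4.1} {y1.1} {y1.2} {y1.3} {y2.1} {y2.3} {y3.2} {y3.3} {y4.2, y4.3}

Substituting into beta glues patterns; closure does the rest.
composing alpha on (y2, y3, y1), with out.j its own outer ports: {out.1} {out.2, y2.2, y3.1} {out.3} {y1.1} {y1.2} {y1.3} {y2.1} {y2.3} {y3.2} {y3.3}
composing beta on (y2, y3, y1, y4), with out.j its own outer ports: {out.1} {out.2} {out.3, y2.2, y3.1, y4.1} {y1.1} {y1.2} {y1.3} {y2.1} {y2.3} {y3.2} {y3.3} {y4.2, y4.3}


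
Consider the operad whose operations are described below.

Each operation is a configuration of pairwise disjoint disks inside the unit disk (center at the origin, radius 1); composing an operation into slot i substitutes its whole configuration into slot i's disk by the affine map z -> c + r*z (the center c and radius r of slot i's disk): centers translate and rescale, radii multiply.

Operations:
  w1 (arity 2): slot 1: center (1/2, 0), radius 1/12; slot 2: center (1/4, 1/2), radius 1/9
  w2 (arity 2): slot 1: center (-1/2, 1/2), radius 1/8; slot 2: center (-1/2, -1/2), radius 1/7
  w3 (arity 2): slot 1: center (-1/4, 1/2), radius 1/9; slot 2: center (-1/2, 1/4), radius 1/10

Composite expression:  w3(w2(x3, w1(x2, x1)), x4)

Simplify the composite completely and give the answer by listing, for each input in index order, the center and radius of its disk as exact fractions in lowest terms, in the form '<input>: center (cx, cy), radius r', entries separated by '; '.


Follow each x-input down from w3: c' goes to c + r*c', radius to r*r'.
x3: after 2 affine steps, its disk has center (-11/36, 5/9), radius 1/72
x2: after 3 affine steps, its disk has center (-25/84, 4/9), radius 1/756
x1: after 3 affine steps, its disk has center (-19/63, 19/42), radius 1/567
x4: after 1 affine step, its disk has center (-1/2, 1/4), radius 1/10

x1: center (-19/63, 19/42), radius 1/567; x2: center (-25/84, 4/9), radius 1/756; x3: center (-11/36, 5/9), radius 1/72; x4: center (-1/2, 1/4), radius 1/10


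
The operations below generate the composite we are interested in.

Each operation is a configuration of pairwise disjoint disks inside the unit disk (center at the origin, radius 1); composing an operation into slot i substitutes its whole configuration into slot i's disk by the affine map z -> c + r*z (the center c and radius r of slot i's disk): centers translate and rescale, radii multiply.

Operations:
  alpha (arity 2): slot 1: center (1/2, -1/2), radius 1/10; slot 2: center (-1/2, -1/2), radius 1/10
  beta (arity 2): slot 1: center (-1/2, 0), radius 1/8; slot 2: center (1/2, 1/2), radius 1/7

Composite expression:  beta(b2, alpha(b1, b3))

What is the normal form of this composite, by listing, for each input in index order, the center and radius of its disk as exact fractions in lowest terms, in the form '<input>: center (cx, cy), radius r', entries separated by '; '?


b1: center (4/7, 3/7), radius 1/70; b2: center (-1/2, 0), radius 1/8; b3: center (3/7, 3/7), radius 1/70


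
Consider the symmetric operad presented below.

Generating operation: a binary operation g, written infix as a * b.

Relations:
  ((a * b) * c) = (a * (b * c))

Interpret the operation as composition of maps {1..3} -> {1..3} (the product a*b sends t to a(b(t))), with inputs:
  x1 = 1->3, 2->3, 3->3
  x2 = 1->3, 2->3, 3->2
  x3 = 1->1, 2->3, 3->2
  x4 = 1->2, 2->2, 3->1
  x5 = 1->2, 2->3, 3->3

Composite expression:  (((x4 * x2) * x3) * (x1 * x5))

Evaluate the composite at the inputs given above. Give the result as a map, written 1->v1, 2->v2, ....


(x4 * x2) = 1->1, 2->1, 3->2
((x4 * x2) * x3) = 1->1, 2->2, 3->1
(x1 * x5) = 1->3, 2->3, 3->3
(((x4 * x2) * x3) * (x1 * x5)) = 1->1, 2->1, 3->1

1->1, 2->1, 3->1


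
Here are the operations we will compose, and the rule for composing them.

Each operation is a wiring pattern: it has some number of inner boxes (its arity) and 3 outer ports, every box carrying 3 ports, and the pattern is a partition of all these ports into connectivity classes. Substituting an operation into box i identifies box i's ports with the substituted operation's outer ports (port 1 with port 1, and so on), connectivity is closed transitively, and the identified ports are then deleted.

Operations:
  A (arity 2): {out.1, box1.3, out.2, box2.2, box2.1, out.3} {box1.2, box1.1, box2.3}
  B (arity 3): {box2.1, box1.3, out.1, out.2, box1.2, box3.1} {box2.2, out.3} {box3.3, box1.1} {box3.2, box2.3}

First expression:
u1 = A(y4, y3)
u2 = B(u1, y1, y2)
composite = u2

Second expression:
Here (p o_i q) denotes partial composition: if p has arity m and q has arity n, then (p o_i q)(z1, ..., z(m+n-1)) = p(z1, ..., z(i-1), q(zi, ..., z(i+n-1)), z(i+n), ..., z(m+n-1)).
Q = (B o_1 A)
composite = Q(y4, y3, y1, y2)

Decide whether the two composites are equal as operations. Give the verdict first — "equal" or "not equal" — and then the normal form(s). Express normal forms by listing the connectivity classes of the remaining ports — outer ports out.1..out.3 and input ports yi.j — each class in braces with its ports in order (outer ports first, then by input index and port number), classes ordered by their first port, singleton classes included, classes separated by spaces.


The first composite normalizes to {out.1, out.2, y1.1, y2.1, y2.3, y3.1, y3.2, y4.3} {out.3, y1.2} {y1.3, y2.2} {y3.3, y4.1, y4.2}
The second composite normalizes to {out.1, out.2, y1.1, y2.1, y2.3, y3.1, y3.2, y4.3} {out.3, y1.2} {y1.3, y2.2} {y3.3, y4.1, y4.2}
Same normal form: equal.

equal: each reduces to {out.1, out.2, y1.1, y2.1, y2.3, y3.1, y3.2, y4.3} {out.3, y1.2} {y1.3, y2.2} {y3.3, y4.1, y4.2}


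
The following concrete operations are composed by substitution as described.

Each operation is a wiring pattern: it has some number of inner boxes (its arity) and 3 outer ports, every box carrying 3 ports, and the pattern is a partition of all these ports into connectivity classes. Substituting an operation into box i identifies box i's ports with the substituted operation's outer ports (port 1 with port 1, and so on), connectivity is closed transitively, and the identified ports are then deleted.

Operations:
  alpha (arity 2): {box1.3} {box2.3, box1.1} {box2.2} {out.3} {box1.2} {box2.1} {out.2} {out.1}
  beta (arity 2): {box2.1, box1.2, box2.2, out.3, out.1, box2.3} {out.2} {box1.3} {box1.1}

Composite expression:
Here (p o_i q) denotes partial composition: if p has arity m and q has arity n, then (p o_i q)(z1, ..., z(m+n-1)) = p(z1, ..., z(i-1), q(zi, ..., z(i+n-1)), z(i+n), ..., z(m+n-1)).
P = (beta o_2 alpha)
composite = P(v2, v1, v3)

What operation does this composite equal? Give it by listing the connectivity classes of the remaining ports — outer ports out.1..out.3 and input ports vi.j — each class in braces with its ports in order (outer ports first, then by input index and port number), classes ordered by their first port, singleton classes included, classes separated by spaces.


{out.1, out.3, v2.2} {out.2} {v1.1, v3.3} {v1.2} {v1.3} {v2.1} {v2.3} {v3.1} {v3.2}


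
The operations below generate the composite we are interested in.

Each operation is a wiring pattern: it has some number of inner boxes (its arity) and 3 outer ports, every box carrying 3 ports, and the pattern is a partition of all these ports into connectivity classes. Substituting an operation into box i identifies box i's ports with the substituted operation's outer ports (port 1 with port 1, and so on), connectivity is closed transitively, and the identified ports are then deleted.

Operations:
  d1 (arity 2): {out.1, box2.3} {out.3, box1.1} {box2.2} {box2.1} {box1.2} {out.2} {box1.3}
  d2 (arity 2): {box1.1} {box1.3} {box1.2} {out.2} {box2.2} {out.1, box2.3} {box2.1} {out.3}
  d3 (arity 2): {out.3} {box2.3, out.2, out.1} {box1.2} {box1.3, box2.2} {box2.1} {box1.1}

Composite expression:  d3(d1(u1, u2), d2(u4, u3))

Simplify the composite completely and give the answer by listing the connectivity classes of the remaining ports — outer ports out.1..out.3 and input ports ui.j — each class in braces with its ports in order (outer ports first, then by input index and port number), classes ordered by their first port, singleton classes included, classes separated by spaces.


{out.1, out.2} {out.3} {u1.1} {u1.2} {u1.3} {u2.1} {u2.2} {u2.3} {u3.1} {u3.2} {u3.3} {u4.1} {u4.2} {u4.3}


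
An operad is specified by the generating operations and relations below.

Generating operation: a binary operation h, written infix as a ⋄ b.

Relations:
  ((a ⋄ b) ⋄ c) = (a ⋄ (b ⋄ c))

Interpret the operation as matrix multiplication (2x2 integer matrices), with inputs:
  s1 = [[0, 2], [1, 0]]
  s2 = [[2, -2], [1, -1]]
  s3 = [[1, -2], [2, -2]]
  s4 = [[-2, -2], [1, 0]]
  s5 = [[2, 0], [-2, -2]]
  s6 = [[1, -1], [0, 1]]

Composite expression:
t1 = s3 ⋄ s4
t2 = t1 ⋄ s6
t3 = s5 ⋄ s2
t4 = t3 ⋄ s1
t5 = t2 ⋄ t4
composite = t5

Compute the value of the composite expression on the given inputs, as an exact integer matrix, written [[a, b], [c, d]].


[[28, -56], [36, -72]]

(s3 ⋄ s4) = [[-4, -2], [-6, -4]]
((s3 ⋄ s4) ⋄ s6) = [[-4, 2], [-6, 2]]
(s5 ⋄ s2) = [[4, -4], [-6, 6]]
((s5 ⋄ s2) ⋄ s1) = [[-4, 8], [6, -12]]
(((s3 ⋄ s4) ⋄ s6) ⋄ ((s5 ⋄ s2) ⋄ s1)) = [[28, -56], [36, -72]]


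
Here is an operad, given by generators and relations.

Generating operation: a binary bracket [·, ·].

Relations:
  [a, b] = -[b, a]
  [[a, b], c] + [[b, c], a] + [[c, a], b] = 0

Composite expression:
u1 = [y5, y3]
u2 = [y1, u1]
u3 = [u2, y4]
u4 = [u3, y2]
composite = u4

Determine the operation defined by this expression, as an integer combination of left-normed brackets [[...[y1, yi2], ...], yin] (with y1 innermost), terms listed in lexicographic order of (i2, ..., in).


-[[[[y1, y3], y5], y4], y2] + [[[[y1, y5], y3], y4], y2]

Skip Jacobi rewriting: expand, keep y1-initial words, read off terms.
Composite bracket: [[[y1, [y5, y3]], y4], y2]
Each bracket splits as ab - ba, giving 16 signed words (2^4 = 16).
Coefficients come from the y1-initial words:
  sign of y1y3y5y4y2 is -1, so it contributes -[[[[y1, y3], y5], y4], y2]
  sign of y1y5y3y4y2 is +1, so it contributes +[[[[y1, y5], y3], y4], y2]


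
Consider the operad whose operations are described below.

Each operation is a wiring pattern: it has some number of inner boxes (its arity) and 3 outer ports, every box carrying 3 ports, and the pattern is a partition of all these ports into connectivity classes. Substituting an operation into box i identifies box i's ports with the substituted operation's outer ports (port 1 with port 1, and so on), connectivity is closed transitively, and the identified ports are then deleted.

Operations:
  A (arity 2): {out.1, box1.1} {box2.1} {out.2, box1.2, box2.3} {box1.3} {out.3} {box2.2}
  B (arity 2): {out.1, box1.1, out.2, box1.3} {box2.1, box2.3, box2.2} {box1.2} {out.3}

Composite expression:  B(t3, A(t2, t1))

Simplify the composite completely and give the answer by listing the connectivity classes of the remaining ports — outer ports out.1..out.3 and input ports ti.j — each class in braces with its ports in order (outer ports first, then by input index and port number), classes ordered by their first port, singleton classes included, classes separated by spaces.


{out.1, out.2, t3.1, t3.3} {out.3} {t1.1} {t1.2} {t1.3, t2.1, t2.2} {t2.3} {t3.2}


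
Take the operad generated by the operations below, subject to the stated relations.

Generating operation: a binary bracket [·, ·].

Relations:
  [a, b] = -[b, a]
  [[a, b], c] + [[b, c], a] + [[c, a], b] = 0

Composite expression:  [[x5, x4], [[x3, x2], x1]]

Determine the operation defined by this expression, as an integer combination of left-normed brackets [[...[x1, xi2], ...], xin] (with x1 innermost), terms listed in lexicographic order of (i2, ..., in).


[[[[x1, x2], x3], x4], x5] - [[[[x1, x2], x3], x5], x4] - [[[[x1, x3], x2], x4], x5] + [[[[x1, x3], x2], x5], x4]


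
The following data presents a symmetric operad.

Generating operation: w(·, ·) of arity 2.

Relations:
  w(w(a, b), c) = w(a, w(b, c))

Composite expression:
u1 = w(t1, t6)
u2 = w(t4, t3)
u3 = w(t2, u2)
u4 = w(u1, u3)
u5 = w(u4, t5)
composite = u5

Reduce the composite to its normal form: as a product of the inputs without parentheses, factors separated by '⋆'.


t1 ⋆ t6 ⋆ t2 ⋆ t4 ⋆ t3 ⋆ t5

Key point: w is associative — brackets drop, the t-order remains.
w(t1, t6) spells out as t1 ⋆ t6
w(t4, t3) spells out as t4 ⋆ t3
w(t2, w(t4, t3)) spells out as t2 ⋆ t4 ⋆ t3
w(w(t1, t6), w(t2, w(t4, t3))) spells out as t1 ⋆ t6 ⋆ t2 ⋆ t4 ⋆ t3
w(w(w(t1, t6), w(t2, w(t4, t3))), t5) spells out as t1 ⋆ t6 ⋆ t2 ⋆ t4 ⋆ t3 ⋆ t5


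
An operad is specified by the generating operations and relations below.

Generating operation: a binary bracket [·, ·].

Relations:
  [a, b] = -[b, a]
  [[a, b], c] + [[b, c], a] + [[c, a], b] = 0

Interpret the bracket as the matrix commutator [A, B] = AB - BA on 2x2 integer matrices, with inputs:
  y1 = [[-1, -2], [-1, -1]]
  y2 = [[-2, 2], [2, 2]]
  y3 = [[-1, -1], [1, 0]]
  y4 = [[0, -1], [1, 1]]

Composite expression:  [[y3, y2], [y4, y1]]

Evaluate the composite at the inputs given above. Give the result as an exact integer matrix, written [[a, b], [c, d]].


[y3, y2] = [[-4, -6], [-2, 4]]
[y4, y1] = [[3, 2], [-1, -3]]
[[y3, y2], [y4, y1]] = [[10, 20], [-20, -10]]

[[10, 20], [-20, -10]]


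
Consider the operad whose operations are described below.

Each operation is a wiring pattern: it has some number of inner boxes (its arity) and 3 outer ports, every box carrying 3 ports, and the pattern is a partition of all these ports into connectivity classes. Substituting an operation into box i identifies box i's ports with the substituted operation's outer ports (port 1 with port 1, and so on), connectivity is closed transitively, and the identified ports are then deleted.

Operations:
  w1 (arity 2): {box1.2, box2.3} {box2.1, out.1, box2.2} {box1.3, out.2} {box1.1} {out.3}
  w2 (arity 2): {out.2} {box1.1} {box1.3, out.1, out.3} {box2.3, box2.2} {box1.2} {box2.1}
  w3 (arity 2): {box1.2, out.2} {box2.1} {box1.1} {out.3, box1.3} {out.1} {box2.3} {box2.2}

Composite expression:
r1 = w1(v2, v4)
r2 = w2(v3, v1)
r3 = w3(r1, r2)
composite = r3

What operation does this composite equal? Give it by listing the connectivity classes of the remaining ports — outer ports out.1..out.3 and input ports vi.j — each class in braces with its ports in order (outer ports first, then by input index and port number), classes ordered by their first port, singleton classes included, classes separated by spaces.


{out.1} {out.2, v2.3} {out.3} {v1.1} {v1.2, v1.3} {v2.1} {v2.2, v4.3} {v3.1} {v3.2} {v3.3} {v4.1, v4.2}

After gluing at w3, chains via deleted ports link the v-ports.
w1 over (v2, v4) gives {out.1, v4.1, v4.2} {out.2, v2.3} {out.3} {v2.1} {v2.2, v4.3}, out.j being that stage's outer ports
w2 over (v3, v1) gives {out.1, out.3, v3.3} {out.2} {v1.1} {v1.2, v1.3} {v3.1} {v3.2}, out.j being that stage's outer ports
w3 over (v2, v4, v3, v1) gives {out.1} {out.2, v2.3} {out.3} {v1.1} {v1.2, v1.3} {v2.1} {v2.2, v4.3} {v3.1} {v3.2} {v3.3} {v4.1, v4.2}, out.j being that stage's outer ports


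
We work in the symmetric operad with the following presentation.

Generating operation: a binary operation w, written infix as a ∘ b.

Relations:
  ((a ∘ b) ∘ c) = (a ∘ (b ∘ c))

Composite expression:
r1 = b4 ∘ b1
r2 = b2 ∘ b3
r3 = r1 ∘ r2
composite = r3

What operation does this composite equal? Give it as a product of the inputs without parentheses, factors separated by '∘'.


Associativity of w dissolves the nesting; only the b-input order survives.
(b4 ∘ b1) linearizes to b4 ∘ b1
(b2 ∘ b3) linearizes to b2 ∘ b3
((b4 ∘ b1) ∘ (b2 ∘ b3)) linearizes to b4 ∘ b1 ∘ b2 ∘ b3

b4 ∘ b1 ∘ b2 ∘ b3


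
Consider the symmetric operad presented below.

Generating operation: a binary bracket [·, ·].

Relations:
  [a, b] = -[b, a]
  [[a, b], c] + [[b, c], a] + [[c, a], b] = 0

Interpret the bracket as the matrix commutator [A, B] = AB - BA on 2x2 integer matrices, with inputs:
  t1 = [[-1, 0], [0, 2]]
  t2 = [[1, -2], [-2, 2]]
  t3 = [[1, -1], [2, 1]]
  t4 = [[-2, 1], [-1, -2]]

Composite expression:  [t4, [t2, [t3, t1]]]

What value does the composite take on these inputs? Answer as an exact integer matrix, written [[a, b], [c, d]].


[t3, t1] = [[0, -3], [-6, 0]]
[t2, [t3, t1]] = [[6, 3], [-6, -6]]
[t4, [t2, [t3, t1]]] = [[-3, -12], [-12, 3]]

[[-3, -12], [-12, 3]]


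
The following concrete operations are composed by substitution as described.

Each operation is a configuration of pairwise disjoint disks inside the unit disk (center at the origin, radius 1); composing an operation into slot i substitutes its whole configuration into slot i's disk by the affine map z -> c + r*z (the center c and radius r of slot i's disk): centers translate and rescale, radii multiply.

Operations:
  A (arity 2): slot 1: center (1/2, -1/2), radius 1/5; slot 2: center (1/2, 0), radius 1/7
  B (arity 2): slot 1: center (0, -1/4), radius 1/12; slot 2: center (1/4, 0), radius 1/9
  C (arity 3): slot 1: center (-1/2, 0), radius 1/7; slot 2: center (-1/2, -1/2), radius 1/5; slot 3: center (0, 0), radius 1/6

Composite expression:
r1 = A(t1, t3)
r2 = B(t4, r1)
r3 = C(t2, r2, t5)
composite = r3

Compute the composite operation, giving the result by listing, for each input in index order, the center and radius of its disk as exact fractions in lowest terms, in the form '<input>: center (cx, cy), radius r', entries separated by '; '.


t1: center (-79/180, -23/45), radius 1/225; t2: center (-1/2, 0), radius 1/7; t3: center (-79/180, -1/2), radius 1/315; t4: center (-1/2, -11/20), radius 1/60; t5: center (0, 0), radius 1/6

Nesting under C composes maps z -> c + r*z down each t-path.
tracing t2 down its 1-map path: center (-1/2, 0), radius 1/7
tracing t4 down its 2-map path: center (-1/2, -11/20), radius 1/60
tracing t1 down its 3-map path: center (-79/180, -23/45), radius 1/225
tracing t3 down its 3-map path: center (-79/180, -1/2), radius 1/315
tracing t5 down its 1-map path: center (0, 0), radius 1/6


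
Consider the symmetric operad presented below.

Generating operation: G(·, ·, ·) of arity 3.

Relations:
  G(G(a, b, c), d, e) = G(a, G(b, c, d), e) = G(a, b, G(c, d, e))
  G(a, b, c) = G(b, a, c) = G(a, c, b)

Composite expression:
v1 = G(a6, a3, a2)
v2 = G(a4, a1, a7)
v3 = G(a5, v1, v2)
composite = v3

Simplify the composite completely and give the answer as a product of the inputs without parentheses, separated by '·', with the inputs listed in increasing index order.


a1 · a2 · a3 · a4 · a5 · a6 · a7

Key point: G commutes, so take the a-inputs in any fixed order.
G(a6, a3, a2) spells out as a6 · a3 · a2
G(a4, a1, a7) spells out as a4 · a1 · a7
G(a5, G(a6, a3, a2), G(a4, a1, a7)) spells out as a5 · a6 · a3 · a2 · a4 · a1 · a7
commutativity sorts the factors: a1 · a2 · a3 · a4 · a5 · a6 · a7


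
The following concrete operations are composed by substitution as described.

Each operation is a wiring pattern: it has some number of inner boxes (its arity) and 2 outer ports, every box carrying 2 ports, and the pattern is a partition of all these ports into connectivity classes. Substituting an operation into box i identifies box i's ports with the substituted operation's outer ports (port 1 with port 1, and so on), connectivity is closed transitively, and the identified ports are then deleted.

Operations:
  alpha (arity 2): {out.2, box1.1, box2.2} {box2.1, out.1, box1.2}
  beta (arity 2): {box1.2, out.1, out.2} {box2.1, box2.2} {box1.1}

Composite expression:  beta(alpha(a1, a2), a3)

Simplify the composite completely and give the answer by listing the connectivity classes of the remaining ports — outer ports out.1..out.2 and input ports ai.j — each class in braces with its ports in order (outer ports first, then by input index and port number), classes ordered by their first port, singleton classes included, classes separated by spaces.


Substituting into beta glues patterns; closure does the rest.
after alpha, the pattern on (a1, a2) reads {out.1, a1.2, a2.1} {out.2, a1.1, a2.2} (out.j = its outer ports)
after beta, the pattern on (a1, a2, a3) reads {out.1, out.2, a1.1, a2.2} {a1.2, a2.1} {a3.1, a3.2} (out.j = its outer ports)

{out.1, out.2, a1.1, a2.2} {a1.2, a2.1} {a3.1, a3.2}


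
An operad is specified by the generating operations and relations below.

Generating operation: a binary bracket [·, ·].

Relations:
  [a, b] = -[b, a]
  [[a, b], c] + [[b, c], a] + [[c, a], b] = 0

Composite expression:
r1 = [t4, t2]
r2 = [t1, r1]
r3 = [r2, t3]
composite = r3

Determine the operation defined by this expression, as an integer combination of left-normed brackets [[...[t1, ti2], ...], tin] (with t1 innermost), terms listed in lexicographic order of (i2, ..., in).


-[[[t1, t2], t4], t3] + [[[t1, t4], t2], t3]

Skip Jacobi rewriting: expand, keep t1-initial words, read off terms.
Composite bracket: [[t1, [t4, t2]], t3]
The bracket unfolds into 8 signed words via [a, b] = ab - ba (2^3 = 8).
Coefficients come from the t1-initial words:
  t1t2t4t3 appears with sign -1, giving the term -[[[t1, t2], t4], t3]
  t1t4t2t3 appears with sign +1, giving the term +[[[t1, t4], t2], t3]


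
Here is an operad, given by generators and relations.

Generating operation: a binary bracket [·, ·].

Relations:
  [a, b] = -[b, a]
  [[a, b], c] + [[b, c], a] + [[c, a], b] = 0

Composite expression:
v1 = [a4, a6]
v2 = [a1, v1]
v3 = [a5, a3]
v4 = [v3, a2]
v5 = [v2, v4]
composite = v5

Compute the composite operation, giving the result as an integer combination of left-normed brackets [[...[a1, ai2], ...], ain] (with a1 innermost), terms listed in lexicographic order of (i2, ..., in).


[[[[[a1, a4], a6], a2], a3], a5] - [[[[[a1, a4], a6], a2], a5], a3] - [[[[[a1, a4], a6], a3], a5], a2] + [[[[[a1, a4], a6], a5], a3], a2] - [[[[[a1, a6], a4], a2], a3], a5] + [[[[[a1, a6], a4], a2], a5], a3] + [[[[[a1, a6], a4], a3], a5], a2] - [[[[[a1, a6], a4], a5], a3], a2]

A multilinear Lie element is pinned by a1-initial words (a1 innermost).
Composite bracket: [[a1, [a4, a6]], [[a5, a3], a2]]
The bracket unfolds into 32 signed words via [a, b] = ab - ba (2^5 = 32).
The a1-initial words carry the normal form:
  a1a4a6a2a3a5 (sign +1) contributes +[[[[[a1, a4], a6], a2], a3], a5]
  a1a4a6a2a5a3 (sign -1) contributes -[[[[[a1, a4], a6], a2], a5], a3]
  a1a4a6a3a5a2 (sign -1) contributes -[[[[[a1, a4], a6], a3], a5], a2]
  a1a4a6a5a3a2 (sign +1) contributes +[[[[[a1, a4], a6], a5], a3], a2]
  a1a6a4a2a3a5 (sign -1) contributes -[[[[[a1, a6], a4], a2], a3], a5]
  a1a6a4a2a5a3 (sign +1) contributes +[[[[[a1, a6], a4], a2], a5], a3]
  a1a6a4a3a5a2 (sign +1) contributes +[[[[[a1, a6], a4], a3], a5], a2]
  a1a6a4a5a3a2 (sign -1) contributes -[[[[[a1, a6], a4], a5], a3], a2]
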